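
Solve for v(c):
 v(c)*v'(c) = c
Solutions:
 v(c) = -sqrt(C1 + c^2)
 v(c) = sqrt(C1 + c^2)


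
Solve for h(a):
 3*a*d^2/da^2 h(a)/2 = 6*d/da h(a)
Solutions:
 h(a) = C1 + C2*a^5


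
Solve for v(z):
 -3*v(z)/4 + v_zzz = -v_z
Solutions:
 v(z) = C1*exp(3^(1/3)*z*(-(27 + sqrt(921))^(1/3) + 4*3^(1/3)/(27 + sqrt(921))^(1/3))/12)*sin(3^(1/6)*z*((27 + sqrt(921))^(-1/3) + 3^(2/3)*(27 + sqrt(921))^(1/3)/12)) + C2*exp(3^(1/3)*z*(-(27 + sqrt(921))^(1/3) + 4*3^(1/3)/(27 + sqrt(921))^(1/3))/12)*cos(3^(1/6)*z*((27 + sqrt(921))^(-1/3) + 3^(2/3)*(27 + sqrt(921))^(1/3)/12)) + C3*exp(-3^(1/3)*z*(-(27 + sqrt(921))^(1/3) + 4*3^(1/3)/(27 + sqrt(921))^(1/3))/6)


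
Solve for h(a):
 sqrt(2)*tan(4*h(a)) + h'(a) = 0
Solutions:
 h(a) = -asin(C1*exp(-4*sqrt(2)*a))/4 + pi/4
 h(a) = asin(C1*exp(-4*sqrt(2)*a))/4


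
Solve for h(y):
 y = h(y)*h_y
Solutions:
 h(y) = -sqrt(C1 + y^2)
 h(y) = sqrt(C1 + y^2)


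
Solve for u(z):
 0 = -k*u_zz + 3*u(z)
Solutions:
 u(z) = C1*exp(-sqrt(3)*z*sqrt(1/k)) + C2*exp(sqrt(3)*z*sqrt(1/k))


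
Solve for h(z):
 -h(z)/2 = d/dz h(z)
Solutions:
 h(z) = C1*exp(-z/2)


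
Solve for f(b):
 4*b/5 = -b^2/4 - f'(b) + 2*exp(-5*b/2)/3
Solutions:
 f(b) = C1 - b^3/12 - 2*b^2/5 - 4*exp(-5*b/2)/15


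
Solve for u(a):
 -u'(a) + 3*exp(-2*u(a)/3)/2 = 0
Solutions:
 u(a) = 3*log(-sqrt(C1 + 3*a)) - 3*log(3)/2
 u(a) = 3*log(C1 + 3*a)/2 - 3*log(3)/2


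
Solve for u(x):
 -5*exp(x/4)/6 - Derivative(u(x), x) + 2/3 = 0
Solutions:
 u(x) = C1 + 2*x/3 - 10*exp(x/4)/3


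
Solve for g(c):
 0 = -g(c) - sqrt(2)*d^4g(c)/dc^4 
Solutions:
 g(c) = (C1*sin(2^(3/8)*c/2) + C2*cos(2^(3/8)*c/2))*exp(-2^(3/8)*c/2) + (C3*sin(2^(3/8)*c/2) + C4*cos(2^(3/8)*c/2))*exp(2^(3/8)*c/2)


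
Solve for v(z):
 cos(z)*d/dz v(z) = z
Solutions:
 v(z) = C1 + Integral(z/cos(z), z)


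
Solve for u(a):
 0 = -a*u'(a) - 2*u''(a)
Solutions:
 u(a) = C1 + C2*erf(a/2)


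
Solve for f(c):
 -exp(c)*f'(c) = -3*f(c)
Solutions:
 f(c) = C1*exp(-3*exp(-c))


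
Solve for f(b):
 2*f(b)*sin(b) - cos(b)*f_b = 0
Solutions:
 f(b) = C1/cos(b)^2


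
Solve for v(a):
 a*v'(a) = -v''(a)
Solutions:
 v(a) = C1 + C2*erf(sqrt(2)*a/2)


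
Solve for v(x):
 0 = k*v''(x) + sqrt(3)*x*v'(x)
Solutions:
 v(x) = C1 + C2*sqrt(k)*erf(sqrt(2)*3^(1/4)*x*sqrt(1/k)/2)


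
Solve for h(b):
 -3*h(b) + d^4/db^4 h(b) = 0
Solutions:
 h(b) = C1*exp(-3^(1/4)*b) + C2*exp(3^(1/4)*b) + C3*sin(3^(1/4)*b) + C4*cos(3^(1/4)*b)


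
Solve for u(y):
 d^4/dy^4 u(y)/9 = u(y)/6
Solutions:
 u(y) = C1*exp(-2^(3/4)*3^(1/4)*y/2) + C2*exp(2^(3/4)*3^(1/4)*y/2) + C3*sin(2^(3/4)*3^(1/4)*y/2) + C4*cos(2^(3/4)*3^(1/4)*y/2)


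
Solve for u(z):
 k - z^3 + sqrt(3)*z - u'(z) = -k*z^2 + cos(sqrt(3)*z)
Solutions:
 u(z) = C1 + k*z^3/3 + k*z - z^4/4 + sqrt(3)*z^2/2 - sqrt(3)*sin(sqrt(3)*z)/3


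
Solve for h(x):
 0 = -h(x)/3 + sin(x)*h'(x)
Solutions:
 h(x) = C1*(cos(x) - 1)^(1/6)/(cos(x) + 1)^(1/6)


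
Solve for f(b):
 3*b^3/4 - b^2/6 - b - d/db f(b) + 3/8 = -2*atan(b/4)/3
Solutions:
 f(b) = C1 + 3*b^4/16 - b^3/18 - b^2/2 + 2*b*atan(b/4)/3 + 3*b/8 - 4*log(b^2 + 16)/3


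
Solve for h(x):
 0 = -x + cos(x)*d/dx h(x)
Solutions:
 h(x) = C1 + Integral(x/cos(x), x)


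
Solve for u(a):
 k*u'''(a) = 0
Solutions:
 u(a) = C1 + C2*a + C3*a^2


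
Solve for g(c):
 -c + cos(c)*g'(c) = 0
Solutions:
 g(c) = C1 + Integral(c/cos(c), c)


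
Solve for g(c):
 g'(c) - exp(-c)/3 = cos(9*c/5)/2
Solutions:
 g(c) = C1 + 5*sin(9*c/5)/18 - exp(-c)/3


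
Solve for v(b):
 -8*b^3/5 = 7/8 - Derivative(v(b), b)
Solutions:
 v(b) = C1 + 2*b^4/5 + 7*b/8


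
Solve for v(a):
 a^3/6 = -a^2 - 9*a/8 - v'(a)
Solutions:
 v(a) = C1 - a^4/24 - a^3/3 - 9*a^2/16


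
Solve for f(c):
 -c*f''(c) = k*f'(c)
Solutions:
 f(c) = C1 + c^(1 - re(k))*(C2*sin(log(c)*Abs(im(k))) + C3*cos(log(c)*im(k)))


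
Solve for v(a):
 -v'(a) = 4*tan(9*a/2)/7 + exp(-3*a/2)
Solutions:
 v(a) = C1 - 4*log(tan(9*a/2)^2 + 1)/63 + 2*exp(-3*a/2)/3


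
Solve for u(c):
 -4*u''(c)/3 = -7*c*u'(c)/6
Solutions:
 u(c) = C1 + C2*erfi(sqrt(7)*c/4)


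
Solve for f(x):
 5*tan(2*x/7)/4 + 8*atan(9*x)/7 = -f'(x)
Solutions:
 f(x) = C1 - 8*x*atan(9*x)/7 + 4*log(81*x^2 + 1)/63 + 35*log(cos(2*x/7))/8


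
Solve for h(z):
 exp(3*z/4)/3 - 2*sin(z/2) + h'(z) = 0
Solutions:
 h(z) = C1 - 4*exp(3*z/4)/9 - 4*cos(z/2)


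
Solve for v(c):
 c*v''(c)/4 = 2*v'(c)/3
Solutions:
 v(c) = C1 + C2*c^(11/3)


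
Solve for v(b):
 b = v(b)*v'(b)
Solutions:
 v(b) = -sqrt(C1 + b^2)
 v(b) = sqrt(C1 + b^2)


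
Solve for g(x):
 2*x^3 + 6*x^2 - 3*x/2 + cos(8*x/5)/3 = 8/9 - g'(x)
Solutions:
 g(x) = C1 - x^4/2 - 2*x^3 + 3*x^2/4 + 8*x/9 - 5*sin(8*x/5)/24


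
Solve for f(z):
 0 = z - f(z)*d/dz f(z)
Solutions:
 f(z) = -sqrt(C1 + z^2)
 f(z) = sqrt(C1 + z^2)


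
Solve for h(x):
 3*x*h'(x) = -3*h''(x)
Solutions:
 h(x) = C1 + C2*erf(sqrt(2)*x/2)


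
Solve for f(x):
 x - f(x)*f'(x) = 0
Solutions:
 f(x) = -sqrt(C1 + x^2)
 f(x) = sqrt(C1 + x^2)


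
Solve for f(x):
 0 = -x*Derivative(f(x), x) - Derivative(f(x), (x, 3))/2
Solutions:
 f(x) = C1 + Integral(C2*airyai(-2^(1/3)*x) + C3*airybi(-2^(1/3)*x), x)


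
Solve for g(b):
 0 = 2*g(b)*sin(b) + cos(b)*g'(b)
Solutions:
 g(b) = C1*cos(b)^2


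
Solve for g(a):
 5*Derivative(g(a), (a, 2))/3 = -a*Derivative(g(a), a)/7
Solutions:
 g(a) = C1 + C2*erf(sqrt(210)*a/70)


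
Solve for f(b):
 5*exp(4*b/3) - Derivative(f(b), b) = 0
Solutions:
 f(b) = C1 + 15*exp(4*b/3)/4


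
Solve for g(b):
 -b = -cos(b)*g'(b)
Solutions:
 g(b) = C1 + Integral(b/cos(b), b)


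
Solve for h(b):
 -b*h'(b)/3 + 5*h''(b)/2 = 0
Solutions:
 h(b) = C1 + C2*erfi(sqrt(15)*b/15)


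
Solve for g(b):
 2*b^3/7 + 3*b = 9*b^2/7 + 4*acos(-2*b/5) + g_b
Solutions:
 g(b) = C1 + b^4/14 - 3*b^3/7 + 3*b^2/2 - 4*b*acos(-2*b/5) - 2*sqrt(25 - 4*b^2)


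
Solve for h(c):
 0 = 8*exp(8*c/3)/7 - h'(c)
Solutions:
 h(c) = C1 + 3*exp(8*c/3)/7


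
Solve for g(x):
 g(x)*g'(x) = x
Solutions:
 g(x) = -sqrt(C1 + x^2)
 g(x) = sqrt(C1 + x^2)


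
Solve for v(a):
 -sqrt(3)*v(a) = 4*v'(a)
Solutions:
 v(a) = C1*exp(-sqrt(3)*a/4)


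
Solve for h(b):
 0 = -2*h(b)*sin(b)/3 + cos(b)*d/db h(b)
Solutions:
 h(b) = C1/cos(b)^(2/3)


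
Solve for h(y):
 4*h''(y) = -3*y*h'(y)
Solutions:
 h(y) = C1 + C2*erf(sqrt(6)*y/4)


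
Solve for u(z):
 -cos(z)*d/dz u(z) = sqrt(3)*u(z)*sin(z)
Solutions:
 u(z) = C1*cos(z)^(sqrt(3))


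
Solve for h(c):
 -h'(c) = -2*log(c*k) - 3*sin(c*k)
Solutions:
 h(c) = C1 + 2*c*log(c*k) - 2*c + 3*Piecewise((-cos(c*k)/k, Ne(k, 0)), (0, True))


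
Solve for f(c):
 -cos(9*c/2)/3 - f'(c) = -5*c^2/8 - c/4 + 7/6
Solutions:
 f(c) = C1 + 5*c^3/24 + c^2/8 - 7*c/6 - 2*sin(9*c/2)/27


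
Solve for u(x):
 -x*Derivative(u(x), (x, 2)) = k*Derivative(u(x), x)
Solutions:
 u(x) = C1 + x^(1 - re(k))*(C2*sin(log(x)*Abs(im(k))) + C3*cos(log(x)*im(k)))


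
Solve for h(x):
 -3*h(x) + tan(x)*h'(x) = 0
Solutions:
 h(x) = C1*sin(x)^3


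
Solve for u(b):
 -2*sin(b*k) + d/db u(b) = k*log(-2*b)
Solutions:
 u(b) = C1 + b*k*(log(-b) - 1) + b*k*log(2) + 2*Piecewise((-cos(b*k)/k, Ne(k, 0)), (0, True))


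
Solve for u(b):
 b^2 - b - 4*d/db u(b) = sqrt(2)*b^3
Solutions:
 u(b) = C1 - sqrt(2)*b^4/16 + b^3/12 - b^2/8


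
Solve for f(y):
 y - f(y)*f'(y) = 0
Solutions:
 f(y) = -sqrt(C1 + y^2)
 f(y) = sqrt(C1 + y^2)


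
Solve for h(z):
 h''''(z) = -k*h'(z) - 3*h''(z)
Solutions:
 h(z) = C1 + C2*exp(2^(1/3)*z*(-2^(1/3)*(k + sqrt(k^2 + 4))^(1/3)/2 + (k + sqrt(k^2 + 4))^(-1/3))) + C3*exp(2^(1/3)*z*(2^(1/3)*(k + sqrt(k^2 + 4))^(1/3)/4 - 2^(1/3)*sqrt(3)*I*(k + sqrt(k^2 + 4))^(1/3)/4 + 2/((-1 + sqrt(3)*I)*(k + sqrt(k^2 + 4))^(1/3)))) + C4*exp(2^(1/3)*z*(2^(1/3)*(k + sqrt(k^2 + 4))^(1/3)/4 + 2^(1/3)*sqrt(3)*I*(k + sqrt(k^2 + 4))^(1/3)/4 - 2/((1 + sqrt(3)*I)*(k + sqrt(k^2 + 4))^(1/3))))


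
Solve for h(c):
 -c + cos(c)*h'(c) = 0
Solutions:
 h(c) = C1 + Integral(c/cos(c), c)


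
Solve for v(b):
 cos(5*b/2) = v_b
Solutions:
 v(b) = C1 + 2*sin(5*b/2)/5


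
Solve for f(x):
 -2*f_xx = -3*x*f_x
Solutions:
 f(x) = C1 + C2*erfi(sqrt(3)*x/2)


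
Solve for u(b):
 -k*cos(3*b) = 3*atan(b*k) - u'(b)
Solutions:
 u(b) = C1 + k*sin(3*b)/3 + 3*Piecewise((b*atan(b*k) - log(b^2*k^2 + 1)/(2*k), Ne(k, 0)), (0, True))


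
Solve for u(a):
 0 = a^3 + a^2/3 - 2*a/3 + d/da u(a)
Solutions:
 u(a) = C1 - a^4/4 - a^3/9 + a^2/3


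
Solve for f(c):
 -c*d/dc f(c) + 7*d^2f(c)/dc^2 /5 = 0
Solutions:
 f(c) = C1 + C2*erfi(sqrt(70)*c/14)


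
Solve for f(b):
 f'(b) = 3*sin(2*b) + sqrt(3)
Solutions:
 f(b) = C1 + sqrt(3)*b - 3*cos(2*b)/2


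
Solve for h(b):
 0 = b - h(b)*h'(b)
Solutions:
 h(b) = -sqrt(C1 + b^2)
 h(b) = sqrt(C1 + b^2)


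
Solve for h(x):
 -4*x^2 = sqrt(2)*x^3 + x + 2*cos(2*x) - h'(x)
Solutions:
 h(x) = C1 + sqrt(2)*x^4/4 + 4*x^3/3 + x^2/2 + sin(2*x)


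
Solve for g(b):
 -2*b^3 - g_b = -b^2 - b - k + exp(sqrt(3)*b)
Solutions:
 g(b) = C1 - b^4/2 + b^3/3 + b^2/2 + b*k - sqrt(3)*exp(sqrt(3)*b)/3


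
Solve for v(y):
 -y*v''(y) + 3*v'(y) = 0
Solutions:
 v(y) = C1 + C2*y^4


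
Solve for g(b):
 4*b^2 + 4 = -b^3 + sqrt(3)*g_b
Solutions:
 g(b) = C1 + sqrt(3)*b^4/12 + 4*sqrt(3)*b^3/9 + 4*sqrt(3)*b/3


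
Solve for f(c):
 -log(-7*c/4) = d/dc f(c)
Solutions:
 f(c) = C1 - c*log(-c) + c*(-log(7) + 1 + 2*log(2))


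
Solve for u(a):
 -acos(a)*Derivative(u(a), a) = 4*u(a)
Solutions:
 u(a) = C1*exp(-4*Integral(1/acos(a), a))


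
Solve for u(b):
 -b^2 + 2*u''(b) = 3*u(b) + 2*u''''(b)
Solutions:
 u(b) = -b^2/3 + (C1*sin(2^(3/4)*3^(1/4)*b*sin(atan(sqrt(5))/2)/2) + C2*cos(2^(3/4)*3^(1/4)*b*sin(atan(sqrt(5))/2)/2))*exp(-2^(3/4)*3^(1/4)*b*cos(atan(sqrt(5))/2)/2) + (C3*sin(2^(3/4)*3^(1/4)*b*sin(atan(sqrt(5))/2)/2) + C4*cos(2^(3/4)*3^(1/4)*b*sin(atan(sqrt(5))/2)/2))*exp(2^(3/4)*3^(1/4)*b*cos(atan(sqrt(5))/2)/2) - 4/9


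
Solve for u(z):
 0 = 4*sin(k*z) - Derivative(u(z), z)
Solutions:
 u(z) = C1 - 4*cos(k*z)/k


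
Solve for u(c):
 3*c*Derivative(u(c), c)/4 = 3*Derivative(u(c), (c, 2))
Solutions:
 u(c) = C1 + C2*erfi(sqrt(2)*c/4)


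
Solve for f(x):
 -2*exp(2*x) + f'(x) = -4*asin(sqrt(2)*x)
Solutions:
 f(x) = C1 - 4*x*asin(sqrt(2)*x) - 2*sqrt(2)*sqrt(1 - 2*x^2) + exp(2*x)


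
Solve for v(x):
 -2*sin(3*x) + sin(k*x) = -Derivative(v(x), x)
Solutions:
 v(x) = C1 - 2*cos(3*x)/3 + cos(k*x)/k


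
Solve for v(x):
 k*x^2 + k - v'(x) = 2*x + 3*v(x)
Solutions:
 v(x) = C1*exp(-3*x) + k*x^2/3 - 2*k*x/9 + 11*k/27 - 2*x/3 + 2/9


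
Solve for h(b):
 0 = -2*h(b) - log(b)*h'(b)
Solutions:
 h(b) = C1*exp(-2*li(b))


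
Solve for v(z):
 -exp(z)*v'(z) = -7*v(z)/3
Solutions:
 v(z) = C1*exp(-7*exp(-z)/3)


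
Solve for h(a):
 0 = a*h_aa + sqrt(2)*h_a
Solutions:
 h(a) = C1 + C2*a^(1 - sqrt(2))


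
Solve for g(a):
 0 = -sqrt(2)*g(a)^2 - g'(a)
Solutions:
 g(a) = 1/(C1 + sqrt(2)*a)


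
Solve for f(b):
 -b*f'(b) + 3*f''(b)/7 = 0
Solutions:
 f(b) = C1 + C2*erfi(sqrt(42)*b/6)


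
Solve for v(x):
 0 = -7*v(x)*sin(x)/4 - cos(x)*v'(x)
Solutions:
 v(x) = C1*cos(x)^(7/4)


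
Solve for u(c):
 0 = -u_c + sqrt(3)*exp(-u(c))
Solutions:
 u(c) = log(C1 + sqrt(3)*c)


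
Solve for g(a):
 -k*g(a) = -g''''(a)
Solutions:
 g(a) = C1*exp(-a*k^(1/4)) + C2*exp(a*k^(1/4)) + C3*exp(-I*a*k^(1/4)) + C4*exp(I*a*k^(1/4))


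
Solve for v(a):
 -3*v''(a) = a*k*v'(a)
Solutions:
 v(a) = Piecewise((-sqrt(6)*sqrt(pi)*C1*erf(sqrt(6)*a*sqrt(k)/6)/(2*sqrt(k)) - C2, (k > 0) | (k < 0)), (-C1*a - C2, True))


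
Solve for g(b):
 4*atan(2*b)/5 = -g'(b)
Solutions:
 g(b) = C1 - 4*b*atan(2*b)/5 + log(4*b^2 + 1)/5


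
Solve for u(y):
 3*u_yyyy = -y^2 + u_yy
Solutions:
 u(y) = C1 + C2*y + C3*exp(-sqrt(3)*y/3) + C4*exp(sqrt(3)*y/3) + y^4/12 + 3*y^2


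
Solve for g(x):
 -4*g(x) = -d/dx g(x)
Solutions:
 g(x) = C1*exp(4*x)


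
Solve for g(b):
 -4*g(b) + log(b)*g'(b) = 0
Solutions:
 g(b) = C1*exp(4*li(b))


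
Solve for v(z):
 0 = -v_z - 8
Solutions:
 v(z) = C1 - 8*z


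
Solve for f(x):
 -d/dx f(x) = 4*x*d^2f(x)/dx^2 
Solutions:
 f(x) = C1 + C2*x^(3/4)


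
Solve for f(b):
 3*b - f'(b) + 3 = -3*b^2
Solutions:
 f(b) = C1 + b^3 + 3*b^2/2 + 3*b


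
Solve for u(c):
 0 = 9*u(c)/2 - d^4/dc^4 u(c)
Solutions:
 u(c) = C1*exp(-2^(3/4)*sqrt(3)*c/2) + C2*exp(2^(3/4)*sqrt(3)*c/2) + C3*sin(2^(3/4)*sqrt(3)*c/2) + C4*cos(2^(3/4)*sqrt(3)*c/2)


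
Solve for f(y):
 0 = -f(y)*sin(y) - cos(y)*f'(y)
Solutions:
 f(y) = C1*cos(y)


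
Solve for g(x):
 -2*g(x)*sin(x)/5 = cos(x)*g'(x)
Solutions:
 g(x) = C1*cos(x)^(2/5)


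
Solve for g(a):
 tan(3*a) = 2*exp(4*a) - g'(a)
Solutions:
 g(a) = C1 + exp(4*a)/2 + log(cos(3*a))/3


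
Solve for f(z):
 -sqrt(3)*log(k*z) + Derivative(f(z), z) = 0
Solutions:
 f(z) = C1 + sqrt(3)*z*log(k*z) - sqrt(3)*z


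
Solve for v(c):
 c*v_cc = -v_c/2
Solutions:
 v(c) = C1 + C2*sqrt(c)


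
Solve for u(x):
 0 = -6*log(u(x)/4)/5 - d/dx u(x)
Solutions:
 -5*Integral(1/(-log(_y) + 2*log(2)), (_y, u(x)))/6 = C1 - x


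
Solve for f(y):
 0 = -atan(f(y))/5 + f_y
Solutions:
 Integral(1/atan(_y), (_y, f(y))) = C1 + y/5


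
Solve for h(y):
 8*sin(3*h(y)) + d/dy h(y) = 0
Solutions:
 h(y) = -acos((-C1 - exp(48*y))/(C1 - exp(48*y)))/3 + 2*pi/3
 h(y) = acos((-C1 - exp(48*y))/(C1 - exp(48*y)))/3


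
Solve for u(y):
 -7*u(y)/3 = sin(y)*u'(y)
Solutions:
 u(y) = C1*(cos(y) + 1)^(7/6)/(cos(y) - 1)^(7/6)


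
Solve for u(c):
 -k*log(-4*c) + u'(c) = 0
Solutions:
 u(c) = C1 + c*k*log(-c) + c*k*(-1 + 2*log(2))


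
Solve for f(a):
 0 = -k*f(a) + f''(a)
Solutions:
 f(a) = C1*exp(-a*sqrt(k)) + C2*exp(a*sqrt(k))


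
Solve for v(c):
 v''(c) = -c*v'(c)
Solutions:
 v(c) = C1 + C2*erf(sqrt(2)*c/2)


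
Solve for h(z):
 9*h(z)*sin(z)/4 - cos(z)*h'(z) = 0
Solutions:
 h(z) = C1/cos(z)^(9/4)


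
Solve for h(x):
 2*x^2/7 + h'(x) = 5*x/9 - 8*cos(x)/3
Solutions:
 h(x) = C1 - 2*x^3/21 + 5*x^2/18 - 8*sin(x)/3


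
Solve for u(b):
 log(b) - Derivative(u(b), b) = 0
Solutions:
 u(b) = C1 + b*log(b) - b


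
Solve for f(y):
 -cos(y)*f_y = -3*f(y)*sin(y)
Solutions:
 f(y) = C1/cos(y)^3


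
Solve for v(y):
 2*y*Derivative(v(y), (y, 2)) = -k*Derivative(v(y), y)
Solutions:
 v(y) = C1 + y^(1 - re(k)/2)*(C2*sin(log(y)*Abs(im(k))/2) + C3*cos(log(y)*im(k)/2))


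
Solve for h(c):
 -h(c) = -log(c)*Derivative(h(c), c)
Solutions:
 h(c) = C1*exp(li(c))


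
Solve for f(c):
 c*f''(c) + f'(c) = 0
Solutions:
 f(c) = C1 + C2*log(c)


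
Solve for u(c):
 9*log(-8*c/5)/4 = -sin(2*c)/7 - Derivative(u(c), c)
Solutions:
 u(c) = C1 - 9*c*log(-c)/4 - 7*c*log(2) + c*log(10)/4 + 9*c/4 + 2*c*log(5) + cos(2*c)/14


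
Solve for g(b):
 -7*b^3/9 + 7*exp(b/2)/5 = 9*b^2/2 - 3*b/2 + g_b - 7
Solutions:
 g(b) = C1 - 7*b^4/36 - 3*b^3/2 + 3*b^2/4 + 7*b + 14*exp(b/2)/5


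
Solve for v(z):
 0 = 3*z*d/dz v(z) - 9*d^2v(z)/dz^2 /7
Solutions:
 v(z) = C1 + C2*erfi(sqrt(42)*z/6)


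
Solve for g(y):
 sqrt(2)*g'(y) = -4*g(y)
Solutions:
 g(y) = C1*exp(-2*sqrt(2)*y)


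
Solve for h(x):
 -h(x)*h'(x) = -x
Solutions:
 h(x) = -sqrt(C1 + x^2)
 h(x) = sqrt(C1 + x^2)


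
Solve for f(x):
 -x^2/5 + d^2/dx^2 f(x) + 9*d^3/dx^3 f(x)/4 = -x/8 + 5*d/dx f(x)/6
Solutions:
 f(x) = C1 + C2*exp(x*(-2 + sqrt(34))/9) + C3*exp(-x*(2 + sqrt(34))/9) - 2*x^3/25 - 213*x^2/1000 - 2259*x/1250


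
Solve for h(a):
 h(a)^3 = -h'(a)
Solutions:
 h(a) = -sqrt(2)*sqrt(-1/(C1 - a))/2
 h(a) = sqrt(2)*sqrt(-1/(C1 - a))/2


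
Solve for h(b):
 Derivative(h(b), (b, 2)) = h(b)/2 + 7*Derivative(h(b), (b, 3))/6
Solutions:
 h(b) = C1*exp(b*(8*2^(1/3)/(7*sqrt(345) + 131)^(1/3) + 8 + 2^(2/3)*(7*sqrt(345) + 131)^(1/3))/28)*sin(2^(1/3)*sqrt(3)*b*(-2^(1/3)*(7*sqrt(345) + 131)^(1/3) + 8/(7*sqrt(345) + 131)^(1/3))/28) + C2*exp(b*(8*2^(1/3)/(7*sqrt(345) + 131)^(1/3) + 8 + 2^(2/3)*(7*sqrt(345) + 131)^(1/3))/28)*cos(2^(1/3)*sqrt(3)*b*(-2^(1/3)*(7*sqrt(345) + 131)^(1/3) + 8/(7*sqrt(345) + 131)^(1/3))/28) + C3*exp(b*(-2^(2/3)*(7*sqrt(345) + 131)^(1/3) - 8*2^(1/3)/(7*sqrt(345) + 131)^(1/3) + 4)/14)


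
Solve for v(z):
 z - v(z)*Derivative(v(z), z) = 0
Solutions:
 v(z) = -sqrt(C1 + z^2)
 v(z) = sqrt(C1 + z^2)


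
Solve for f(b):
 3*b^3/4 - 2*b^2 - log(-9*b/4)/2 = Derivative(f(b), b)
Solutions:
 f(b) = C1 + 3*b^4/16 - 2*b^3/3 - b*log(-b)/2 + b*(-log(3) + 1/2 + log(2))


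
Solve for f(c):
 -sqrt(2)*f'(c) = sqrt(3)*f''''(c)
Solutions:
 f(c) = C1 + C4*exp(-2^(1/6)*3^(5/6)*c/3) + (C2*sin(2^(1/6)*3^(1/3)*c/2) + C3*cos(2^(1/6)*3^(1/3)*c/2))*exp(2^(1/6)*3^(5/6)*c/6)


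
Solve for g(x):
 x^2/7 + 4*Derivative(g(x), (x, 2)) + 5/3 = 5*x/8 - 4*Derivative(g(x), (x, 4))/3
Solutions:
 g(x) = C1 + C2*x + C3*sin(sqrt(3)*x) + C4*cos(sqrt(3)*x) - x^4/336 + 5*x^3/192 - 11*x^2/56


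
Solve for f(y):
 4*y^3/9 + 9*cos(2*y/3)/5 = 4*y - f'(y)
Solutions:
 f(y) = C1 - y^4/9 + 2*y^2 - 27*sin(2*y/3)/10


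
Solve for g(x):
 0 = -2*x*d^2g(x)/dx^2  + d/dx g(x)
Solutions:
 g(x) = C1 + C2*x^(3/2)


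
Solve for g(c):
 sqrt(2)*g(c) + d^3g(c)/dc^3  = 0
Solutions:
 g(c) = C3*exp(-2^(1/6)*c) + (C1*sin(2^(1/6)*sqrt(3)*c/2) + C2*cos(2^(1/6)*sqrt(3)*c/2))*exp(2^(1/6)*c/2)


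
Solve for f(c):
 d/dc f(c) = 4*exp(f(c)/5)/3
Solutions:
 f(c) = 5*log(-1/(C1 + 4*c)) + 5*log(15)


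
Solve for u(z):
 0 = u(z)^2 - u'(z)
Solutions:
 u(z) = -1/(C1 + z)


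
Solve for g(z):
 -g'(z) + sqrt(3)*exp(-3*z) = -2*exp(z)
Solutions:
 g(z) = C1 + 2*exp(z) - sqrt(3)*exp(-3*z)/3


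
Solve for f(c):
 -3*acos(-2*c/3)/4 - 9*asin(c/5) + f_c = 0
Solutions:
 f(c) = C1 + 3*c*acos(-2*c/3)/4 + 9*c*asin(c/5) + 3*sqrt(9 - 4*c^2)/8 + 9*sqrt(25 - c^2)


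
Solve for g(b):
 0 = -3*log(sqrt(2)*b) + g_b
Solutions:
 g(b) = C1 + 3*b*log(b) - 3*b + 3*b*log(2)/2


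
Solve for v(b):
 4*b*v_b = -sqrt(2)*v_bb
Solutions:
 v(b) = C1 + C2*erf(2^(1/4)*b)


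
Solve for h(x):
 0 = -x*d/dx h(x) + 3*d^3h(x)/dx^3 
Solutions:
 h(x) = C1 + Integral(C2*airyai(3^(2/3)*x/3) + C3*airybi(3^(2/3)*x/3), x)


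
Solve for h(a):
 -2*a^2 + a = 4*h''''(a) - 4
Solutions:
 h(a) = C1 + C2*a + C3*a^2 + C4*a^3 - a^6/720 + a^5/480 + a^4/24


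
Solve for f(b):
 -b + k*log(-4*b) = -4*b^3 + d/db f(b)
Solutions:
 f(b) = C1 + b^4 - b^2/2 + b*k*log(-b) + b*k*(-1 + 2*log(2))


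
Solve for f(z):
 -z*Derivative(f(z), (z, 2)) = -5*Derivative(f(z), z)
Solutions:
 f(z) = C1 + C2*z^6


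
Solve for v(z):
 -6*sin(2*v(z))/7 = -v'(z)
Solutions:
 -6*z/7 + log(cos(2*v(z)) - 1)/4 - log(cos(2*v(z)) + 1)/4 = C1


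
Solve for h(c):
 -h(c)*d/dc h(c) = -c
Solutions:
 h(c) = -sqrt(C1 + c^2)
 h(c) = sqrt(C1 + c^2)


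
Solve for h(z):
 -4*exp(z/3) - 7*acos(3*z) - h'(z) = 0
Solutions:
 h(z) = C1 - 7*z*acos(3*z) + 7*sqrt(1 - 9*z^2)/3 - 12*exp(z/3)


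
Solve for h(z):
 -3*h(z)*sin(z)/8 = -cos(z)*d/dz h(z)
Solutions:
 h(z) = C1/cos(z)^(3/8)


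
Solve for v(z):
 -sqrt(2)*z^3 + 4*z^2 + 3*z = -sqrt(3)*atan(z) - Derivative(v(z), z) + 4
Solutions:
 v(z) = C1 + sqrt(2)*z^4/4 - 4*z^3/3 - 3*z^2/2 + 4*z - sqrt(3)*(z*atan(z) - log(z^2 + 1)/2)


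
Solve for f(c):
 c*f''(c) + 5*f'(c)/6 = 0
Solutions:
 f(c) = C1 + C2*c^(1/6)


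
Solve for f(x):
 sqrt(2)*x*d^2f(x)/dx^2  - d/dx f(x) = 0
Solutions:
 f(x) = C1 + C2*x^(sqrt(2)/2 + 1)


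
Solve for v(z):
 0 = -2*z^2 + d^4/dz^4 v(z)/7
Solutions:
 v(z) = C1 + C2*z + C3*z^2 + C4*z^3 + 7*z^6/180


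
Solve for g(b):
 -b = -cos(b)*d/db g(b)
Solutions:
 g(b) = C1 + Integral(b/cos(b), b)


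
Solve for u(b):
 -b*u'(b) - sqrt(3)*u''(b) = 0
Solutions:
 u(b) = C1 + C2*erf(sqrt(2)*3^(3/4)*b/6)


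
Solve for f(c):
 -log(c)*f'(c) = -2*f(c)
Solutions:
 f(c) = C1*exp(2*li(c))


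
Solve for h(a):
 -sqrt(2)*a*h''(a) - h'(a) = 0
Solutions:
 h(a) = C1 + C2*a^(1 - sqrt(2)/2)


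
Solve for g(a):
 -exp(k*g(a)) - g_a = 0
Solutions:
 g(a) = Piecewise((log(1/(C1*k + a*k))/k, Ne(k, 0)), (nan, True))
 g(a) = Piecewise((C1 - a, Eq(k, 0)), (nan, True))


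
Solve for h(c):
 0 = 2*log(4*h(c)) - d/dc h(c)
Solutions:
 -Integral(1/(log(_y) + 2*log(2)), (_y, h(c)))/2 = C1 - c


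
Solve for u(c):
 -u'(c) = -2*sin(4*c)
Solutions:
 u(c) = C1 - cos(4*c)/2


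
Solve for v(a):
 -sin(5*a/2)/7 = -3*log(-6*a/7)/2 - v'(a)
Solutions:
 v(a) = C1 - 3*a*log(-a)/2 - 2*a*log(6) + 3*a/2 + a*log(42)/2 + a*log(7) - 2*cos(5*a/2)/35


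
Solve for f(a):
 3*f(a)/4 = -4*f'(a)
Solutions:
 f(a) = C1*exp(-3*a/16)


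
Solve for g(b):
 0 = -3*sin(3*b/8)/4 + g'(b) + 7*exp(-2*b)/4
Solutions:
 g(b) = C1 - 2*cos(3*b/8) + 7*exp(-2*b)/8


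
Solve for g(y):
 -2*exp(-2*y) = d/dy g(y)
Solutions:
 g(y) = C1 + exp(-2*y)


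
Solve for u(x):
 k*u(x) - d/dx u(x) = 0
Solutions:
 u(x) = C1*exp(k*x)


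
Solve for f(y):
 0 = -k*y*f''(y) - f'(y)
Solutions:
 f(y) = C1 + y^(((re(k) - 1)*re(k) + im(k)^2)/(re(k)^2 + im(k)^2))*(C2*sin(log(y)*Abs(im(k))/(re(k)^2 + im(k)^2)) + C3*cos(log(y)*im(k)/(re(k)^2 + im(k)^2)))


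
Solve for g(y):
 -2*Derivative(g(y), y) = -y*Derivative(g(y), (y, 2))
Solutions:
 g(y) = C1 + C2*y^3


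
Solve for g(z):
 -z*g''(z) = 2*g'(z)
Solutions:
 g(z) = C1 + C2/z


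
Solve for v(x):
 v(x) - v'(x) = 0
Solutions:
 v(x) = C1*exp(x)


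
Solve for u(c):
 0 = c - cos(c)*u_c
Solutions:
 u(c) = C1 + Integral(c/cos(c), c)


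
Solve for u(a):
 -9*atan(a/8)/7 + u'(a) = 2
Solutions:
 u(a) = C1 + 9*a*atan(a/8)/7 + 2*a - 36*log(a^2 + 64)/7


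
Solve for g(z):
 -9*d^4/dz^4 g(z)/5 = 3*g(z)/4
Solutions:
 g(z) = (C1*sin(3^(3/4)*5^(1/4)*z/6) + C2*cos(3^(3/4)*5^(1/4)*z/6))*exp(-3^(3/4)*5^(1/4)*z/6) + (C3*sin(3^(3/4)*5^(1/4)*z/6) + C4*cos(3^(3/4)*5^(1/4)*z/6))*exp(3^(3/4)*5^(1/4)*z/6)


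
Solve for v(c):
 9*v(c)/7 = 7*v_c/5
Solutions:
 v(c) = C1*exp(45*c/49)


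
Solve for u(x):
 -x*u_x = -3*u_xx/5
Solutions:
 u(x) = C1 + C2*erfi(sqrt(30)*x/6)


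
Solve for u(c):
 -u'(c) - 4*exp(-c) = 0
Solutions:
 u(c) = C1 + 4*exp(-c)


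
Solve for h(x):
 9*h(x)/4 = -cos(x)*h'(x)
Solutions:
 h(x) = C1*(sin(x) - 1)^(9/8)/(sin(x) + 1)^(9/8)


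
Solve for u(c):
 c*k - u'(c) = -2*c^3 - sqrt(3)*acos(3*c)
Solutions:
 u(c) = C1 + c^4/2 + c^2*k/2 + sqrt(3)*(c*acos(3*c) - sqrt(1 - 9*c^2)/3)


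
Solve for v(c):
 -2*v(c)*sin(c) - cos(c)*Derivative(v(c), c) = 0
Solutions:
 v(c) = C1*cos(c)^2


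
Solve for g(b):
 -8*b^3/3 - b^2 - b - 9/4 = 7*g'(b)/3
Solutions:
 g(b) = C1 - 2*b^4/7 - b^3/7 - 3*b^2/14 - 27*b/28


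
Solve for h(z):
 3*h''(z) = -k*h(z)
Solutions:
 h(z) = C1*exp(-sqrt(3)*z*sqrt(-k)/3) + C2*exp(sqrt(3)*z*sqrt(-k)/3)


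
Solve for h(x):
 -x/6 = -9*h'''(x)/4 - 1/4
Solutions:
 h(x) = C1 + C2*x + C3*x^2 + x^4/324 - x^3/54


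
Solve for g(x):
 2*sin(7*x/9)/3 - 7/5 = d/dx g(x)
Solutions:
 g(x) = C1 - 7*x/5 - 6*cos(7*x/9)/7


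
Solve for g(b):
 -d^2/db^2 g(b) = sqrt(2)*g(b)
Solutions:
 g(b) = C1*sin(2^(1/4)*b) + C2*cos(2^(1/4)*b)


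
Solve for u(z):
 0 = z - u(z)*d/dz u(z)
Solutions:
 u(z) = -sqrt(C1 + z^2)
 u(z) = sqrt(C1 + z^2)


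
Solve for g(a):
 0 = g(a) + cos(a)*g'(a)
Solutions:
 g(a) = C1*sqrt(sin(a) - 1)/sqrt(sin(a) + 1)


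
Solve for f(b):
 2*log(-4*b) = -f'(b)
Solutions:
 f(b) = C1 - 2*b*log(-b) + 2*b*(1 - 2*log(2))


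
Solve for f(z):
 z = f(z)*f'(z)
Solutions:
 f(z) = -sqrt(C1 + z^2)
 f(z) = sqrt(C1 + z^2)


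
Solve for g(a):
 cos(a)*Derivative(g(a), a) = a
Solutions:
 g(a) = C1 + Integral(a/cos(a), a)


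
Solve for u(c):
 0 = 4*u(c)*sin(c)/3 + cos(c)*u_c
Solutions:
 u(c) = C1*cos(c)^(4/3)


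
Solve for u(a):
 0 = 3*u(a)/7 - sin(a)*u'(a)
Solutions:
 u(a) = C1*(cos(a) - 1)^(3/14)/(cos(a) + 1)^(3/14)


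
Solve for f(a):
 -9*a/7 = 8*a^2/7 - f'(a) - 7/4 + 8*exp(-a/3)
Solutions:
 f(a) = C1 + 8*a^3/21 + 9*a^2/14 - 7*a/4 - 24*exp(-a/3)


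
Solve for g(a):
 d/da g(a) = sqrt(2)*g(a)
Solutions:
 g(a) = C1*exp(sqrt(2)*a)


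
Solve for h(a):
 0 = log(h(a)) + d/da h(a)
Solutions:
 li(h(a)) = C1 - a


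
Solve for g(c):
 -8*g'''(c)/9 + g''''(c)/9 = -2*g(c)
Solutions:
 g(c) = C1*exp(c*(-sqrt(2)*sqrt(6^(2/3)/(sqrt(138) + 12)^(1/3) + 6^(1/3)*(sqrt(138) + 12)^(1/3) + 8)/2 + 2))*sin(sqrt(2)*c*sqrt(-16 + 6^(2/3)/(sqrt(138) + 12)^(1/3) + 6^(1/3)*(sqrt(138) + 12)^(1/3) + 32*sqrt(2)/sqrt(6^(2/3)/(sqrt(138) + 12)^(1/3) + 6^(1/3)*(sqrt(138) + 12)^(1/3) + 8))/2) + C2*exp(c*(-sqrt(2)*sqrt(6^(2/3)/(sqrt(138) + 12)^(1/3) + 6^(1/3)*(sqrt(138) + 12)^(1/3) + 8)/2 + 2))*cos(sqrt(2)*c*sqrt(-16 + 6^(2/3)/(sqrt(138) + 12)^(1/3) + 6^(1/3)*(sqrt(138) + 12)^(1/3) + 32*sqrt(2)/sqrt(6^(2/3)/(sqrt(138) + 12)^(1/3) + 6^(1/3)*(sqrt(138) + 12)^(1/3) + 8))/2) + C3*exp(c*(2 + sqrt(2)*sqrt(6^(2/3)/(sqrt(138) + 12)^(1/3) + 6^(1/3)*(sqrt(138) + 12)^(1/3) + 8)/2 + sqrt(2)*sqrt(-6^(1/3)*(sqrt(138) + 12)^(1/3) - 6^(2/3)/(sqrt(138) + 12)^(1/3) + 32*sqrt(2)/sqrt(6^(2/3)/(sqrt(138) + 12)^(1/3) + 6^(1/3)*(sqrt(138) + 12)^(1/3) + 8) + 16)/2)) + C4*exp(c*(-sqrt(2)*sqrt(-6^(1/3)*(sqrt(138) + 12)^(1/3) - 6^(2/3)/(sqrt(138) + 12)^(1/3) + 32*sqrt(2)/sqrt(6^(2/3)/(sqrt(138) + 12)^(1/3) + 6^(1/3)*(sqrt(138) + 12)^(1/3) + 8) + 16)/2 + 2 + sqrt(2)*sqrt(6^(2/3)/(sqrt(138) + 12)^(1/3) + 6^(1/3)*(sqrt(138) + 12)^(1/3) + 8)/2))


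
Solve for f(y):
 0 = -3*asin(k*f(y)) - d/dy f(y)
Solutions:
 Integral(1/asin(_y*k), (_y, f(y))) = C1 - 3*y


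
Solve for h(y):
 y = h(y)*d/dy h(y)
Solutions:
 h(y) = -sqrt(C1 + y^2)
 h(y) = sqrt(C1 + y^2)


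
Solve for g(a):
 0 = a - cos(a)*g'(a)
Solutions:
 g(a) = C1 + Integral(a/cos(a), a)


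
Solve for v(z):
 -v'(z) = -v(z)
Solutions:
 v(z) = C1*exp(z)


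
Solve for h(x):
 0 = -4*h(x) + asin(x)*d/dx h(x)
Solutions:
 h(x) = C1*exp(4*Integral(1/asin(x), x))


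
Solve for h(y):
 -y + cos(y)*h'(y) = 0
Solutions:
 h(y) = C1 + Integral(y/cos(y), y)


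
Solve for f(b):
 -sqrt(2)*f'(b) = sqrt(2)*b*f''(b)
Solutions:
 f(b) = C1 + C2*log(b)


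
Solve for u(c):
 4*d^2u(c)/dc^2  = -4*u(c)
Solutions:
 u(c) = C1*sin(c) + C2*cos(c)


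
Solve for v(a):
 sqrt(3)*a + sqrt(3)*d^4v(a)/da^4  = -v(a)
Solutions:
 v(a) = -sqrt(3)*a + (C1*sin(sqrt(2)*3^(7/8)*a/6) + C2*cos(sqrt(2)*3^(7/8)*a/6))*exp(-sqrt(2)*3^(7/8)*a/6) + (C3*sin(sqrt(2)*3^(7/8)*a/6) + C4*cos(sqrt(2)*3^(7/8)*a/6))*exp(sqrt(2)*3^(7/8)*a/6)


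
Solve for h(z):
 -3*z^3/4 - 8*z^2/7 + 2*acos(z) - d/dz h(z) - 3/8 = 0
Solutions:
 h(z) = C1 - 3*z^4/16 - 8*z^3/21 + 2*z*acos(z) - 3*z/8 - 2*sqrt(1 - z^2)


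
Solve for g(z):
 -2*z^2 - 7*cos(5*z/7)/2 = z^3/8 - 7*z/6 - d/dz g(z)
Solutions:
 g(z) = C1 + z^4/32 + 2*z^3/3 - 7*z^2/12 + 49*sin(5*z/7)/10


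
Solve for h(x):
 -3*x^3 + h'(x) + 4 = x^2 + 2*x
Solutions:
 h(x) = C1 + 3*x^4/4 + x^3/3 + x^2 - 4*x


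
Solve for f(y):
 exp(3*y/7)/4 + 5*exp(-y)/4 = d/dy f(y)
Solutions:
 f(y) = C1 + 7*exp(3*y/7)/12 - 5*exp(-y)/4


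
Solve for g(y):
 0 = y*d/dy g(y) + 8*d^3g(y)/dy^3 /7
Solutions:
 g(y) = C1 + Integral(C2*airyai(-7^(1/3)*y/2) + C3*airybi(-7^(1/3)*y/2), y)


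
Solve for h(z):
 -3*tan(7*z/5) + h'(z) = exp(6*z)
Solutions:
 h(z) = C1 + exp(6*z)/6 - 15*log(cos(7*z/5))/7


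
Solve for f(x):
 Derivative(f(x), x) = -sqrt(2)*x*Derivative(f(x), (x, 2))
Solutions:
 f(x) = C1 + C2*x^(1 - sqrt(2)/2)


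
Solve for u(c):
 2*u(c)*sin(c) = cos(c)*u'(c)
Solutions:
 u(c) = C1/cos(c)^2


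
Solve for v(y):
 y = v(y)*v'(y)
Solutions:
 v(y) = -sqrt(C1 + y^2)
 v(y) = sqrt(C1 + y^2)


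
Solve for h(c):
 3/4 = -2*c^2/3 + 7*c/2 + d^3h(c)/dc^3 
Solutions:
 h(c) = C1 + C2*c + C3*c^2 + c^5/90 - 7*c^4/48 + c^3/8


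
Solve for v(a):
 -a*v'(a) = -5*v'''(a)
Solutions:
 v(a) = C1 + Integral(C2*airyai(5^(2/3)*a/5) + C3*airybi(5^(2/3)*a/5), a)


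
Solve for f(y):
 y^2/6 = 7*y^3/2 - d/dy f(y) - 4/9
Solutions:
 f(y) = C1 + 7*y^4/8 - y^3/18 - 4*y/9


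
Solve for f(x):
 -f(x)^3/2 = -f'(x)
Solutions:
 f(x) = -sqrt(-1/(C1 + x))
 f(x) = sqrt(-1/(C1 + x))


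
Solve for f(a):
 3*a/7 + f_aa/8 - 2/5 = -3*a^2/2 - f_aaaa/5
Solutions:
 f(a) = C1 + C2*a + C3*sin(sqrt(10)*a/4) + C4*cos(sqrt(10)*a/4) - a^4 - 4*a^3/7 + 104*a^2/5


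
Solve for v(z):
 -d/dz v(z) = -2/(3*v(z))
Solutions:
 v(z) = -sqrt(C1 + 12*z)/3
 v(z) = sqrt(C1 + 12*z)/3


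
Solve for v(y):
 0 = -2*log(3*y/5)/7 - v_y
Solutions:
 v(y) = C1 - 2*y*log(y)/7 - 2*y*log(3)/7 + 2*y/7 + 2*y*log(5)/7


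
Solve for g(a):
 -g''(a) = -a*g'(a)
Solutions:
 g(a) = C1 + C2*erfi(sqrt(2)*a/2)


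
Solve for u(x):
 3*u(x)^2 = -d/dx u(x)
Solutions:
 u(x) = 1/(C1 + 3*x)


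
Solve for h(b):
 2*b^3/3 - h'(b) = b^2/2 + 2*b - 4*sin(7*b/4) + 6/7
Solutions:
 h(b) = C1 + b^4/6 - b^3/6 - b^2 - 6*b/7 - 16*cos(7*b/4)/7


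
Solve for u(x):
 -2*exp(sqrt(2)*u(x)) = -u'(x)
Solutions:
 u(x) = sqrt(2)*(2*log(-1/(C1 + 2*x)) - log(2))/4


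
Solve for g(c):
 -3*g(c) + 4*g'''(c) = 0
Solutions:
 g(c) = C3*exp(6^(1/3)*c/2) + (C1*sin(2^(1/3)*3^(5/6)*c/4) + C2*cos(2^(1/3)*3^(5/6)*c/4))*exp(-6^(1/3)*c/4)


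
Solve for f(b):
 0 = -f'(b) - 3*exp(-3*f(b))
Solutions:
 f(b) = log(C1 - 9*b)/3
 f(b) = log((-3^(1/3) - 3^(5/6)*I)*(C1 - 3*b)^(1/3)/2)
 f(b) = log((-3^(1/3) + 3^(5/6)*I)*(C1 - 3*b)^(1/3)/2)


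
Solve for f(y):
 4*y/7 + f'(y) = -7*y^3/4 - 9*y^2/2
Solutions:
 f(y) = C1 - 7*y^4/16 - 3*y^3/2 - 2*y^2/7


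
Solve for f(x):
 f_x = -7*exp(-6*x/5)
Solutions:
 f(x) = C1 + 35*exp(-6*x/5)/6


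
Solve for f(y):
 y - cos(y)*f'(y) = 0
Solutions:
 f(y) = C1 + Integral(y/cos(y), y)


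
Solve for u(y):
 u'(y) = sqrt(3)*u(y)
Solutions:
 u(y) = C1*exp(sqrt(3)*y)


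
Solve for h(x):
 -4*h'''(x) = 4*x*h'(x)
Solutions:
 h(x) = C1 + Integral(C2*airyai(-x) + C3*airybi(-x), x)


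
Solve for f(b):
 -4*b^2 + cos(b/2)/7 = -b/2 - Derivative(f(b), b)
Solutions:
 f(b) = C1 + 4*b^3/3 - b^2/4 - 2*sin(b/2)/7


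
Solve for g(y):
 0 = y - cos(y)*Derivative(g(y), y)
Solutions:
 g(y) = C1 + Integral(y/cos(y), y)


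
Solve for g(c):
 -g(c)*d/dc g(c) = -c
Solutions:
 g(c) = -sqrt(C1 + c^2)
 g(c) = sqrt(C1 + c^2)


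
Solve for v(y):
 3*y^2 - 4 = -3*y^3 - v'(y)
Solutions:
 v(y) = C1 - 3*y^4/4 - y^3 + 4*y


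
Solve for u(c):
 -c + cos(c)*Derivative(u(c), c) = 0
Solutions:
 u(c) = C1 + Integral(c/cos(c), c)


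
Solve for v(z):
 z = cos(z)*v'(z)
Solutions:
 v(z) = C1 + Integral(z/cos(z), z)


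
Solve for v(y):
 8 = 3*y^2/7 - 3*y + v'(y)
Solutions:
 v(y) = C1 - y^3/7 + 3*y^2/2 + 8*y


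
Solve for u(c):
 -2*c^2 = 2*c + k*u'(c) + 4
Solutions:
 u(c) = C1 - 2*c^3/(3*k) - c^2/k - 4*c/k


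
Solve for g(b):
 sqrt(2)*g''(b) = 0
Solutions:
 g(b) = C1 + C2*b


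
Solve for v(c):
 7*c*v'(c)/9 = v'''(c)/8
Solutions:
 v(c) = C1 + Integral(C2*airyai(2*21^(1/3)*c/3) + C3*airybi(2*21^(1/3)*c/3), c)


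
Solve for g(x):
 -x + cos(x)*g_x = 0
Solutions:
 g(x) = C1 + Integral(x/cos(x), x)


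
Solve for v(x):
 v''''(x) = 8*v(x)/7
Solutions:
 v(x) = C1*exp(-14^(3/4)*x/7) + C2*exp(14^(3/4)*x/7) + C3*sin(14^(3/4)*x/7) + C4*cos(14^(3/4)*x/7)


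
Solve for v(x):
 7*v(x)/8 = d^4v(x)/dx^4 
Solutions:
 v(x) = C1*exp(-14^(1/4)*x/2) + C2*exp(14^(1/4)*x/2) + C3*sin(14^(1/4)*x/2) + C4*cos(14^(1/4)*x/2)


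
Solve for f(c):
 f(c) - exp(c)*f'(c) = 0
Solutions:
 f(c) = C1*exp(-exp(-c))


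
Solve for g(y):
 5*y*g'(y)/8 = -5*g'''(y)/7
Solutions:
 g(y) = C1 + Integral(C2*airyai(-7^(1/3)*y/2) + C3*airybi(-7^(1/3)*y/2), y)


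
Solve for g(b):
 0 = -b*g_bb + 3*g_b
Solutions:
 g(b) = C1 + C2*b^4


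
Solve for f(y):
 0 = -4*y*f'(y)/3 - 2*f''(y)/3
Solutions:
 f(y) = C1 + C2*erf(y)


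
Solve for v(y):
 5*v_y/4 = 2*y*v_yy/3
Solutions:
 v(y) = C1 + C2*y^(23/8)


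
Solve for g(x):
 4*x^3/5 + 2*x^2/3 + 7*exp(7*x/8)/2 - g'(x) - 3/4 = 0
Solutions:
 g(x) = C1 + x^4/5 + 2*x^3/9 - 3*x/4 + 4*exp(7*x/8)


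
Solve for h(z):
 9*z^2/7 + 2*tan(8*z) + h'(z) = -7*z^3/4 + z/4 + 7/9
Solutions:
 h(z) = C1 - 7*z^4/16 - 3*z^3/7 + z^2/8 + 7*z/9 + log(cos(8*z))/4


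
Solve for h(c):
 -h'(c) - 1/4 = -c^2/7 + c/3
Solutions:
 h(c) = C1 + c^3/21 - c^2/6 - c/4


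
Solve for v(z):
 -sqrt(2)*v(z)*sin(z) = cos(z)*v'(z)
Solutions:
 v(z) = C1*cos(z)^(sqrt(2))


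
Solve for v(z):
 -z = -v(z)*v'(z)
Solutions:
 v(z) = -sqrt(C1 + z^2)
 v(z) = sqrt(C1 + z^2)


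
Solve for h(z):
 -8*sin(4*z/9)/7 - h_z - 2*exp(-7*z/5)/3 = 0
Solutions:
 h(z) = C1 + 18*cos(4*z/9)/7 + 10*exp(-7*z/5)/21


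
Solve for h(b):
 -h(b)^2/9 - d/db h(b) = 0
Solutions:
 h(b) = 9/(C1 + b)


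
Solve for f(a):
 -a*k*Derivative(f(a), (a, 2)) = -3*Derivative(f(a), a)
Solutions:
 f(a) = C1 + a^(((re(k) + 3)*re(k) + im(k)^2)/(re(k)^2 + im(k)^2))*(C2*sin(3*log(a)*Abs(im(k))/(re(k)^2 + im(k)^2)) + C3*cos(3*log(a)*im(k)/(re(k)^2 + im(k)^2)))


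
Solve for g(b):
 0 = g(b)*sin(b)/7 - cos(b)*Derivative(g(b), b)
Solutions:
 g(b) = C1/cos(b)^(1/7)


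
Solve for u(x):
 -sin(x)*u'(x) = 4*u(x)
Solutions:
 u(x) = C1*(cos(x)^2 + 2*cos(x) + 1)/(cos(x)^2 - 2*cos(x) + 1)


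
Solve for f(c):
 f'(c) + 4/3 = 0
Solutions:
 f(c) = C1 - 4*c/3


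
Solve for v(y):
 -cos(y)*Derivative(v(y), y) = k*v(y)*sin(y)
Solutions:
 v(y) = C1*exp(k*log(cos(y)))


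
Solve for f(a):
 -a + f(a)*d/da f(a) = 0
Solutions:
 f(a) = -sqrt(C1 + a^2)
 f(a) = sqrt(C1 + a^2)


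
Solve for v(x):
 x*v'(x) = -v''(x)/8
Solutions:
 v(x) = C1 + C2*erf(2*x)


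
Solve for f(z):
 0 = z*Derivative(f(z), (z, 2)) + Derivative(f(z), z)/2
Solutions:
 f(z) = C1 + C2*sqrt(z)


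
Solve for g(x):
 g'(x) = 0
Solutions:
 g(x) = C1


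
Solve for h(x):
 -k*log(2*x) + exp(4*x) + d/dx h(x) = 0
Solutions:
 h(x) = C1 + k*x*log(x) + k*x*(-1 + log(2)) - exp(4*x)/4


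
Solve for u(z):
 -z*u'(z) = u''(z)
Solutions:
 u(z) = C1 + C2*erf(sqrt(2)*z/2)


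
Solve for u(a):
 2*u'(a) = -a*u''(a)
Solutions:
 u(a) = C1 + C2/a


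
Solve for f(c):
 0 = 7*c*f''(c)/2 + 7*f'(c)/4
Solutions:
 f(c) = C1 + C2*sqrt(c)


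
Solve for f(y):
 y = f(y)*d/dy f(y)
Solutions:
 f(y) = -sqrt(C1 + y^2)
 f(y) = sqrt(C1 + y^2)


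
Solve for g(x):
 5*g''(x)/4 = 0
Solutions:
 g(x) = C1 + C2*x


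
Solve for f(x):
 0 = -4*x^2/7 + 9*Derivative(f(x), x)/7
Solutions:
 f(x) = C1 + 4*x^3/27


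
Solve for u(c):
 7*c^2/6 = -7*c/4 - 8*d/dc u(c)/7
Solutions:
 u(c) = C1 - 49*c^3/144 - 49*c^2/64


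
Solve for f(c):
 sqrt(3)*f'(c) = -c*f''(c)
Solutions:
 f(c) = C1 + C2*c^(1 - sqrt(3))


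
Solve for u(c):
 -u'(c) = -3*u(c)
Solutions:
 u(c) = C1*exp(3*c)


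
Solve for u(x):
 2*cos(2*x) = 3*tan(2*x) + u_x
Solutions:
 u(x) = C1 + 3*log(cos(2*x))/2 + sin(2*x)


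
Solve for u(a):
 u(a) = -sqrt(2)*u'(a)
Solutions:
 u(a) = C1*exp(-sqrt(2)*a/2)


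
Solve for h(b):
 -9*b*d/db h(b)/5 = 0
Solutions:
 h(b) = C1


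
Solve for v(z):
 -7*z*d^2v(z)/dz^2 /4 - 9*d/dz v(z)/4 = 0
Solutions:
 v(z) = C1 + C2/z^(2/7)


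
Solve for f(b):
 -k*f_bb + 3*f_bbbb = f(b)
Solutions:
 f(b) = C1*exp(-sqrt(6)*b*sqrt(k - sqrt(k^2 + 12))/6) + C2*exp(sqrt(6)*b*sqrt(k - sqrt(k^2 + 12))/6) + C3*exp(-sqrt(6)*b*sqrt(k + sqrt(k^2 + 12))/6) + C4*exp(sqrt(6)*b*sqrt(k + sqrt(k^2 + 12))/6)


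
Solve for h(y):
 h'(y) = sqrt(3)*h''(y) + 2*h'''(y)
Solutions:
 h(y) = C1 + C2*exp(y*(-sqrt(3) + sqrt(11))/4) + C3*exp(-y*(sqrt(3) + sqrt(11))/4)


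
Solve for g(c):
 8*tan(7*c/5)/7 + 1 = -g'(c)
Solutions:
 g(c) = C1 - c + 40*log(cos(7*c/5))/49


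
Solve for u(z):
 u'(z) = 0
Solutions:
 u(z) = C1


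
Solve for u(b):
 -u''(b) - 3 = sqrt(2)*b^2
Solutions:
 u(b) = C1 + C2*b - sqrt(2)*b^4/12 - 3*b^2/2


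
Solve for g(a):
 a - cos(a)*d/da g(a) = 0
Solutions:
 g(a) = C1 + Integral(a/cos(a), a)


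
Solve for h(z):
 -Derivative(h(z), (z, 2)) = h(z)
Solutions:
 h(z) = C1*sin(z) + C2*cos(z)


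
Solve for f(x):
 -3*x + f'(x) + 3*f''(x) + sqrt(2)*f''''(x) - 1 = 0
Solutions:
 f(x) = C1 + C2*exp(x*(-2*2^(1/6)/(sqrt(2) + 2*sqrt(1/2 + sqrt(2)))^(1/3) + 2^(1/3)*(sqrt(2) + 2*sqrt(1/2 + sqrt(2)))^(1/3))/4)*sin(sqrt(3)*x*(18*2^(1/6)/(27*sqrt(2) + 2*sqrt(729/2 + 729*sqrt(2)))^(1/3) + 2^(1/3)*(27*sqrt(2) + 2*sqrt(729/2 + 729*sqrt(2)))^(1/3))/12) + C3*exp(x*(-2*2^(1/6)/(sqrt(2) + 2*sqrt(1/2 + sqrt(2)))^(1/3) + 2^(1/3)*(sqrt(2) + 2*sqrt(1/2 + sqrt(2)))^(1/3))/4)*cos(sqrt(3)*x*(18*2^(1/6)/(27*sqrt(2) + 2*sqrt(729/2 + 729*sqrt(2)))^(1/3) + 2^(1/3)*(27*sqrt(2) + 2*sqrt(729/2 + 729*sqrt(2)))^(1/3))/12) + C4*exp(x*(-2^(1/3)*(sqrt(2) + 2*sqrt(1/2 + sqrt(2)))^(1/3)/2 + 2^(1/6)/(sqrt(2) + 2*sqrt(1/2 + sqrt(2)))^(1/3))) + 3*x^2/2 - 8*x


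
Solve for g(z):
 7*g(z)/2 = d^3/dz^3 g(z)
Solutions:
 g(z) = C3*exp(2^(2/3)*7^(1/3)*z/2) + (C1*sin(2^(2/3)*sqrt(3)*7^(1/3)*z/4) + C2*cos(2^(2/3)*sqrt(3)*7^(1/3)*z/4))*exp(-2^(2/3)*7^(1/3)*z/4)


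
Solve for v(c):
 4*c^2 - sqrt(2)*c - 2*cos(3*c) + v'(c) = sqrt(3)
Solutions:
 v(c) = C1 - 4*c^3/3 + sqrt(2)*c^2/2 + sqrt(3)*c + 2*sin(3*c)/3


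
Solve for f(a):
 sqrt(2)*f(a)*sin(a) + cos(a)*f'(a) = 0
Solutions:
 f(a) = C1*cos(a)^(sqrt(2))


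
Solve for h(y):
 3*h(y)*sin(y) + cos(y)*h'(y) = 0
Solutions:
 h(y) = C1*cos(y)^3


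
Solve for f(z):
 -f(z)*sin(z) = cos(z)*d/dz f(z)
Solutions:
 f(z) = C1*cos(z)


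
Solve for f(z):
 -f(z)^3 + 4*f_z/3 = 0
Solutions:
 f(z) = -sqrt(2)*sqrt(-1/(C1 + 3*z))
 f(z) = sqrt(2)*sqrt(-1/(C1 + 3*z))


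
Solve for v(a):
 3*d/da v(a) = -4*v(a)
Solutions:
 v(a) = C1*exp(-4*a/3)


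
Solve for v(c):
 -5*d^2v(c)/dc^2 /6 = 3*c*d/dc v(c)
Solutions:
 v(c) = C1 + C2*erf(3*sqrt(5)*c/5)


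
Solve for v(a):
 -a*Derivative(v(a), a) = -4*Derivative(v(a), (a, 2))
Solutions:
 v(a) = C1 + C2*erfi(sqrt(2)*a/4)


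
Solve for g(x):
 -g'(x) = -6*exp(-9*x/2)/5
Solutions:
 g(x) = C1 - 4*exp(-9*x/2)/15


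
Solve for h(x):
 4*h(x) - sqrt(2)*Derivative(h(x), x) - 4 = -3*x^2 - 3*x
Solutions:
 h(x) = C1*exp(2*sqrt(2)*x) - 3*x^2/4 - 3*x/4 - 3*sqrt(2)*x/8 - 3*sqrt(2)/16 + 13/16


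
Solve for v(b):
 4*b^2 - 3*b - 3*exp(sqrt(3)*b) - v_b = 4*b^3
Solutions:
 v(b) = C1 - b^4 + 4*b^3/3 - 3*b^2/2 - sqrt(3)*exp(sqrt(3)*b)


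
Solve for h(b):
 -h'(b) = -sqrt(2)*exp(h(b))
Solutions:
 h(b) = log(-1/(C1 + sqrt(2)*b))


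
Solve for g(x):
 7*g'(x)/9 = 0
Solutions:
 g(x) = C1


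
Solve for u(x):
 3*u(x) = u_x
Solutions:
 u(x) = C1*exp(3*x)


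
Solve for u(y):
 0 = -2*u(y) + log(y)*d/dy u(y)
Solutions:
 u(y) = C1*exp(2*li(y))


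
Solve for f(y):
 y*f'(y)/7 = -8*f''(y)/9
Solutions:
 f(y) = C1 + C2*erf(3*sqrt(7)*y/28)


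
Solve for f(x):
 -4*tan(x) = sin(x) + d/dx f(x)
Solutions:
 f(x) = C1 + 4*log(cos(x)) + cos(x)


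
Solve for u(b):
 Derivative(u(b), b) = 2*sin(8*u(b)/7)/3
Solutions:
 -2*b/3 + 7*log(cos(8*u(b)/7) - 1)/16 - 7*log(cos(8*u(b)/7) + 1)/16 = C1


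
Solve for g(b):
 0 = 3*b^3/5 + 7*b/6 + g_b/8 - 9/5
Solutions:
 g(b) = C1 - 6*b^4/5 - 14*b^2/3 + 72*b/5


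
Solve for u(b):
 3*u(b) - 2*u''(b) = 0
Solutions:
 u(b) = C1*exp(-sqrt(6)*b/2) + C2*exp(sqrt(6)*b/2)
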